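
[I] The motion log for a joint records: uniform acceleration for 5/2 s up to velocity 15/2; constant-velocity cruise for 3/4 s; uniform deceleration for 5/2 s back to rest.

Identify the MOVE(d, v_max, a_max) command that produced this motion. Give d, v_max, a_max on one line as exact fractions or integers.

a_max = (15/2)/(5/2) = 3
d_a = ½·15/2·5/2 = 75/8; d_c = 15/2·3/4 = 45/8
d = 2·75/8 + 45/8 = 195/8
t_c = 3/4 > 0 so v_max = 15/2

d=195/8 v_max=15/2 a_max=3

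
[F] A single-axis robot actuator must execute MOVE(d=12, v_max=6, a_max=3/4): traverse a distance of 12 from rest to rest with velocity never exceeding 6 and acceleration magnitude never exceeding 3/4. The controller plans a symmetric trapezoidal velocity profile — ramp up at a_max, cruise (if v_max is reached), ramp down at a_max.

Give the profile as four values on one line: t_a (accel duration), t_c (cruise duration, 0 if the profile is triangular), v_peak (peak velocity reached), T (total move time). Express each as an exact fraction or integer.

(v_max)²/a_max = 6²/(3/4) = 48
12 < 48 → triangular
v_peak = √(12·3/4) = √9 = 3
t_a = 3/(3/4) = 4; t_c = 0
T = 2·4 = 8

t_a=4 t_c=0 v_peak=3 T=8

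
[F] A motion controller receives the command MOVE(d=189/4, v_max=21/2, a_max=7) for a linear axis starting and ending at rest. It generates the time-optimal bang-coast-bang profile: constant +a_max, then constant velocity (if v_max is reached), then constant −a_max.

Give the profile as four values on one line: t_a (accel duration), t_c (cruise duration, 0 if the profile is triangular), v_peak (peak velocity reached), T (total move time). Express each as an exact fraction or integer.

vₘ²/aₘ = (21/2)²/7 = 63/4
189/4 ≥ 63/4 so v_max reached
t_a = (21/2)/7 = 3/2; v_peak = 21/2
d_cruise = 189/4 − 63/4 = 63/2; t_c = (63/2)/(21/2) = 3
T = 2·3/2 + 3 = 6

t_a=3/2 t_c=3 v_peak=21/2 T=6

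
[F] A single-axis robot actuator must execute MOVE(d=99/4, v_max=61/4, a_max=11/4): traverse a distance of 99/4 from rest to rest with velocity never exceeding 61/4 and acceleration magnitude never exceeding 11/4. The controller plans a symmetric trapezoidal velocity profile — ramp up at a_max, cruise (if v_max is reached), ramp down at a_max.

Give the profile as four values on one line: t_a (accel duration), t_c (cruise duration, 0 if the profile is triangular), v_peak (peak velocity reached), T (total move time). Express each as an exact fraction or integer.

t_a=3 t_c=0 v_peak=33/4 T=6

v_max²/a_max = (61/4)²/(11/4) = 3721/44
99/4 < 3721/44 → triangular
v_peak = √(99/4·11/4) = √(1089/16) = 33/4
t_a = (33/4)/(11/4) = 3; t_c = 0
T = 2·3 = 6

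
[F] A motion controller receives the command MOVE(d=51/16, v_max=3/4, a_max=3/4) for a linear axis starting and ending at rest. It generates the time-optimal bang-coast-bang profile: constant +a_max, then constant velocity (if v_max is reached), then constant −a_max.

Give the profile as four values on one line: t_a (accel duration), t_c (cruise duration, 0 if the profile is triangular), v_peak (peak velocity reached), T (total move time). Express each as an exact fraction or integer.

t_a=1 t_c=13/4 v_peak=3/4 T=21/4

vₘ²/aₘ = (3/4)²/(3/4) = 3/4
51/16 ≥ 3/4 → trapezoidal
t_a = (3/4)/(3/4) = 1; v_peak = 3/4
d_cruise = 51/16 − 3/4 = 39/16; t_c = (39/16)/(3/4) = 13/4
T = 2·1 + 13/4 = 21/4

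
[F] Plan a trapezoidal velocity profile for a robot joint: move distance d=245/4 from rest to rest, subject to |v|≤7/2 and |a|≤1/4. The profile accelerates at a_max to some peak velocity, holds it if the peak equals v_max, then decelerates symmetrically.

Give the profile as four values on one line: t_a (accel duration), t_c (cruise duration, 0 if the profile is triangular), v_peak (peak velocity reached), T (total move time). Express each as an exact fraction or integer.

t_a=14 t_c=7/2 v_peak=7/2 T=63/2

vₘ²/aₘ = (7/2)²/(1/4) = 49
245/4 ≥ 49 so v_max reached
t_a = (7/2)/(1/4) = 14; v_peak = 7/2
d_cruise = 245/4 − 49 = 49/4; t_c = (49/4)/(7/2) = 7/2
T = 2·14 + 7/2 = 63/2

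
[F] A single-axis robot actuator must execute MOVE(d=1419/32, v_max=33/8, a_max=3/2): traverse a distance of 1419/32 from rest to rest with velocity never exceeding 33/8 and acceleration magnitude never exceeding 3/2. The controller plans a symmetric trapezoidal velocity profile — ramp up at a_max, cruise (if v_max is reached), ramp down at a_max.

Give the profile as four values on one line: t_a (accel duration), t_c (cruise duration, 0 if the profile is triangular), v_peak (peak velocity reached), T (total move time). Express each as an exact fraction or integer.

(v_max)²/a_max = (33/8)²/(3/2) = 363/32
1419/32 ≥ 363/32 → trapezoidal
t_a = (33/8)/(3/2) = 11/4; v_peak = 33/8
d_cruise = 1419/32 − 363/32 = 33; t_c = 33/(33/8) = 8
T = 2·11/4 + 8 = 27/2

t_a=11/4 t_c=8 v_peak=33/8 T=27/2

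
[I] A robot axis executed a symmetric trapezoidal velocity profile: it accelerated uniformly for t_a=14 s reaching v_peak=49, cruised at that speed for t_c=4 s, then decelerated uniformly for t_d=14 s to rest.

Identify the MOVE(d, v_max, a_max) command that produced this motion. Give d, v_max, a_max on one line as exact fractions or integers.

d=882 v_max=49 a_max=7/2

a_max = 49/14 = 7/2
d_a = ½·49·14 = 343; d_c = 49·4 = 196
d = 2·343 + 196 = 882
t_c = 4 > 0 ⇒ limit active, v_max = 49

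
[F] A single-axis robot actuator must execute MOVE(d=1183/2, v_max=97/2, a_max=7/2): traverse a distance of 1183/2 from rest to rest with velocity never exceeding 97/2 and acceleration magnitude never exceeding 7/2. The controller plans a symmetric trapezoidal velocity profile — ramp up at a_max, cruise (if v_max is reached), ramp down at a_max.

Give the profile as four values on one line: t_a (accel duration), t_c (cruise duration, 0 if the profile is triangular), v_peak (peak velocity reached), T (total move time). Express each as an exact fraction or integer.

(v_max)²/a_max = (97/2)²/(7/2) = 9409/14
1183/2 < 9409/14 ⇒ no cruise
v_peak = √(1183/2·7/2) = √(8281/4) = 91/2
t_a = (91/2)/(7/2) = 13; t_c = 0
T = 2·13 = 26

t_a=13 t_c=0 v_peak=91/2 T=26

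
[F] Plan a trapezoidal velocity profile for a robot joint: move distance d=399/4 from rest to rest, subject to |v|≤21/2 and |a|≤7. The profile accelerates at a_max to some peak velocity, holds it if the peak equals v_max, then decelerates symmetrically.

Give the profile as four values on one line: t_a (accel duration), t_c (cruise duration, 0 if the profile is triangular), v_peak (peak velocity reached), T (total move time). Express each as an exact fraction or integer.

t_a=3/2 t_c=8 v_peak=21/2 T=11

v_max²/a_max = (21/2)²/7 = 63/4
399/4 ≥ 63/4 → trapezoidal
t_a = (21/2)/7 = 3/2; v_peak = 21/2
d_cruise = 399/4 − 63/4 = 84; t_c = 84/(21/2) = 8
T = 2·3/2 + 8 = 11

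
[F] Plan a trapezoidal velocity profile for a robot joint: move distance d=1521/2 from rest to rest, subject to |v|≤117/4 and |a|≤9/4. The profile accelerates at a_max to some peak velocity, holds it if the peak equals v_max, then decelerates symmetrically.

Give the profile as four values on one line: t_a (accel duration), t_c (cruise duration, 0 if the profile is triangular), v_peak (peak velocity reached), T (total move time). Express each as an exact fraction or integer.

(v_max)²/a_max = (117/4)²/(9/4) = 1521/4
1521/2 ≥ 1521/4 → trapezoidal
t_a = (117/4)/(9/4) = 13; v_peak = 117/4
d_cruise = 1521/2 − 1521/4 = 1521/4; t_c = (1521/4)/(117/4) = 13
T = 2·13 + 13 = 39

t_a=13 t_c=13 v_peak=117/4 T=39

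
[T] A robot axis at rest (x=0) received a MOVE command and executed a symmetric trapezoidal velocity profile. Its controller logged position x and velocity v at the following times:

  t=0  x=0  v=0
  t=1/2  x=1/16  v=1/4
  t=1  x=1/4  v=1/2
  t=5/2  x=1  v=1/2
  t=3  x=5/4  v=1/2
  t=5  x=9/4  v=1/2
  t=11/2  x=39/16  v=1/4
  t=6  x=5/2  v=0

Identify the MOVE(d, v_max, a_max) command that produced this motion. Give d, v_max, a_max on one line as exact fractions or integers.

d=5/2 v_max=1/2 a_max=1/2

final state: t=6, x=5/2, v=0 → d = 5/2
a_max = (1/4−0)/(1/2−0) = 1/2
max v = 1/2 over t∈[1,5] → v_max = 1/2
check: 1/2·(1+4) = 5/2 ✓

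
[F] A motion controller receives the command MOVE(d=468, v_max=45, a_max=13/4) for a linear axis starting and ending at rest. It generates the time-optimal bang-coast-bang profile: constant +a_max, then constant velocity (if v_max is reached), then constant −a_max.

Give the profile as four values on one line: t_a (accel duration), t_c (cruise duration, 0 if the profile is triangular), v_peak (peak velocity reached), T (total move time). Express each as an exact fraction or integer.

(v_max)²/a_max = 45²/(13/4) = 8100/13
468 < 8100/13 so t_c = 0
v_peak = √(468·13/4) = √1521 = 39
t_a = 39/(13/4) = 12; t_c = 0
T = 2·12 = 24

t_a=12 t_c=0 v_peak=39 T=24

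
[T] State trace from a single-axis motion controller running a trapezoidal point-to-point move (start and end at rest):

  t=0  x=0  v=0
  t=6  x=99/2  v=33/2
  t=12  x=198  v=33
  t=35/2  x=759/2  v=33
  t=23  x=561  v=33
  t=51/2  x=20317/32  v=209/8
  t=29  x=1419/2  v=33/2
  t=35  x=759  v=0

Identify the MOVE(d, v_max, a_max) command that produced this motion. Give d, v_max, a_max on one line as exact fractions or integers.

d=759 v_max=33 a_max=11/4

final state: t=35, x=759, v=0 → d = 759
a_max = (33/2−0)/(6−0) = 11/4
max v = 33 over t∈[12,23] → v_max = 33
check: 33·(12+11) = 759 ✓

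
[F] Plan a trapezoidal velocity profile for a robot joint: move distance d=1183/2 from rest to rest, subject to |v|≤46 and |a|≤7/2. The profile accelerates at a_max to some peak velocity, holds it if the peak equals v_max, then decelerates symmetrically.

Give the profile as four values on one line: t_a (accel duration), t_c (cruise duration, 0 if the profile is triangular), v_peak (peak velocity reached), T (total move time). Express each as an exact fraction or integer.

v_max²/a_max = 46²/(7/2) = 4232/7
1183/2 < 4232/7 → triangular
v_peak = √(1183/2·7/2) = √(8281/4) = 91/2
t_a = (91/2)/(7/2) = 13; t_c = 0
T = 2·13 = 26

t_a=13 t_c=0 v_peak=91/2 T=26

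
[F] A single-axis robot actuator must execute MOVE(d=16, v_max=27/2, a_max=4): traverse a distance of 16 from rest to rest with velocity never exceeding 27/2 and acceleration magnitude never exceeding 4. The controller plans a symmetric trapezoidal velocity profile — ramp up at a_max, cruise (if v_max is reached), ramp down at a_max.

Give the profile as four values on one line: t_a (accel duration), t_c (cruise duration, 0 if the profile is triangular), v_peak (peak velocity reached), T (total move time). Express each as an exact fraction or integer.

t_a=2 t_c=0 v_peak=8 T=4

vₘ²/aₘ = (27/2)²/4 = 729/16
16 < 729/16 → triangular
v_peak = √(16·4) = √64 = 8
t_a = 8/4 = 2; t_c = 0
T = 2·2 = 4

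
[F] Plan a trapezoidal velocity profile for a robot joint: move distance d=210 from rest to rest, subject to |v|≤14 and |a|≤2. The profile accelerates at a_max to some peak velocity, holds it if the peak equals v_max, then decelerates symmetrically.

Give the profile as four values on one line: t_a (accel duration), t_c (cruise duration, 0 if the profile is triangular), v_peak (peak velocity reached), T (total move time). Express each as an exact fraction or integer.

vₘ²/aₘ = 14²/2 = 98
210 ≥ 98 ⇒ cruise phase
t_a = 14/2 = 7; v_peak = 14
d_cruise = 210 − 98 = 112; t_c = 112/14 = 8
T = 2·7 + 8 = 22

t_a=7 t_c=8 v_peak=14 T=22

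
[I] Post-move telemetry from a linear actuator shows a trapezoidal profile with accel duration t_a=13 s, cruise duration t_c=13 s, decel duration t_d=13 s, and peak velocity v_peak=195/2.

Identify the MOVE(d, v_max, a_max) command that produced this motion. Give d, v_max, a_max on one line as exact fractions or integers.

d=2535 v_max=195/2 a_max=15/2

a_max = (195/2)/13 = 15/2
d_a = ½·195/2·13 = 2535/4; d_c = 195/2·13 = 2535/2
d = 2·2535/4 + 2535/2 = 2535
t_c = 13 > 0 ⇒ limit active, v_max = 195/2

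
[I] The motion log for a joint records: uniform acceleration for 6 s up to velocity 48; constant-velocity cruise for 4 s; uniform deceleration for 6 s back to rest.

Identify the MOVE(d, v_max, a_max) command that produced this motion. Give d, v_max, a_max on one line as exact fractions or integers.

a_max = 48/6 = 8
d_a = ½·48·6 = 144; d_c = 48·4 = 192
d = 2·144 + 192 = 480
t_c = 4 > 0 so v_max = 48

d=480 v_max=48 a_max=8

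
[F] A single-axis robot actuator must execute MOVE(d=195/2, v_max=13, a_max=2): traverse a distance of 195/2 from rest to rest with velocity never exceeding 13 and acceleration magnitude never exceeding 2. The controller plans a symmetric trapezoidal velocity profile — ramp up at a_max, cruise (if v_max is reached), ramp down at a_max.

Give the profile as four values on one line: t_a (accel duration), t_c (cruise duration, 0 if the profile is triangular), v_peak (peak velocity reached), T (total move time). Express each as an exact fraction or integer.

(v_max)²/a_max = 13²/2 = 169/2
195/2 ≥ 169/2 ⇒ cruise phase
t_a = 13/2; v_peak = 13
d_cruise = 195/2 − 169/2 = 13; t_c = 13/13 = 1
T = 2·13/2 + 1 = 14

t_a=13/2 t_c=1 v_peak=13 T=14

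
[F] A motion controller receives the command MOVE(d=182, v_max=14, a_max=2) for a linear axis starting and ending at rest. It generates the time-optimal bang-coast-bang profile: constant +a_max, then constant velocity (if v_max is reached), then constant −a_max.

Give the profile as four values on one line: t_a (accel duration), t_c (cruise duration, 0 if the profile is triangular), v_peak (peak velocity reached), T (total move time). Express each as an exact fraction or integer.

t_a=7 t_c=6 v_peak=14 T=20

vₘ²/aₘ = 14²/2 = 98
182 ≥ 98 ⇒ cruise phase
t_a = 14/2 = 7; v_peak = 14
d_cruise = 182 − 98 = 84; t_c = 84/14 = 6
T = 2·7 + 6 = 20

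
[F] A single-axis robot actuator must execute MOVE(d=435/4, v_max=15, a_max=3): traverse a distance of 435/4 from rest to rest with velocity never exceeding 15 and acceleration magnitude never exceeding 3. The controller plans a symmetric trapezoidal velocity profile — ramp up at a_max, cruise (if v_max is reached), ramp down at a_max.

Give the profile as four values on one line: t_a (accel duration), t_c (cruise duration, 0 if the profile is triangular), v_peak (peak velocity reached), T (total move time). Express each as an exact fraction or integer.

vₘ²/aₘ = 15²/3 = 75
435/4 ≥ 75 ⇒ cruise phase
t_a = 15/3 = 5; v_peak = 15
d_cruise = 435/4 − 75 = 135/4; t_c = (135/4)/15 = 9/4
T = 2·5 + 9/4 = 49/4

t_a=5 t_c=9/4 v_peak=15 T=49/4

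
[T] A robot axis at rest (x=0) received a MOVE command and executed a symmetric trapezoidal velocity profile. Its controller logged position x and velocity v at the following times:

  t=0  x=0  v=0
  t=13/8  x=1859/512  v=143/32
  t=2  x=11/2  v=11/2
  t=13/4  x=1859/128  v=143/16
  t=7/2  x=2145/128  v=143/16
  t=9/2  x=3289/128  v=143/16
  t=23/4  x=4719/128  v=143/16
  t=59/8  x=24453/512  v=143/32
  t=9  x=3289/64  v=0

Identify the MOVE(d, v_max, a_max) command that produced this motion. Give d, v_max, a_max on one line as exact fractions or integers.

d=3289/64 v_max=143/16 a_max=11/4

final state: t=9, x=3289/64, v=0 → d = 3289/64
a_max = (143/32−0)/(13/8−0) = 11/4
max v = 143/16 over t∈[13/4,23/4] → v_max = 143/16
check: 143/16·(13/4+5/2) = 3289/64 ✓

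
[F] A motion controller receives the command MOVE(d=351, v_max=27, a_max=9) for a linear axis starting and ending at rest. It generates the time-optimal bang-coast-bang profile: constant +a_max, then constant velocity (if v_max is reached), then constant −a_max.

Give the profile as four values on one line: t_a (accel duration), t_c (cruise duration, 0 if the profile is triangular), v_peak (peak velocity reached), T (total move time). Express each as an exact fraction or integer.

vₘ²/aₘ = 27²/9 = 81
351 ≥ 81 so v_max reached
t_a = 27/9 = 3; v_peak = 27
d_cruise = 351 − 81 = 270; t_c = 270/27 = 10
T = 2·3 + 10 = 16

t_a=3 t_c=10 v_peak=27 T=16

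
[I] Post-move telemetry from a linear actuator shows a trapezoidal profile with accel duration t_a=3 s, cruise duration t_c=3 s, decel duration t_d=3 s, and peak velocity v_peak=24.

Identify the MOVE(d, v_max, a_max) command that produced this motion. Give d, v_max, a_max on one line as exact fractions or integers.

a_max = 24/3 = 8
d_a = ½·24·3 = 36; d_c = 24·3 = 72
d = 2·36 + 72 = 144
t_c = 3 > 0 ⇒ limit active, v_max = 24

d=144 v_max=24 a_max=8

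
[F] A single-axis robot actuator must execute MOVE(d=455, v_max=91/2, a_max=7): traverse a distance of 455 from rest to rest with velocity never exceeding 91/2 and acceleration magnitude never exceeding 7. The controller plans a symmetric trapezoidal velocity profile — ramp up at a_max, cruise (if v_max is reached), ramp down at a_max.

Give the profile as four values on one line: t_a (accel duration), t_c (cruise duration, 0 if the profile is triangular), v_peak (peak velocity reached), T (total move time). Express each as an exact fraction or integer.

t_a=13/2 t_c=7/2 v_peak=91/2 T=33/2

(v_max)²/a_max = (91/2)²/7 = 1183/4
455 ≥ 1183/4 so v_max reached
t_a = (91/2)/7 = 13/2; v_peak = 91/2
d_cruise = 455 − 1183/4 = 637/4; t_c = (637/4)/(91/2) = 7/2
T = 2·13/2 + 7/2 = 33/2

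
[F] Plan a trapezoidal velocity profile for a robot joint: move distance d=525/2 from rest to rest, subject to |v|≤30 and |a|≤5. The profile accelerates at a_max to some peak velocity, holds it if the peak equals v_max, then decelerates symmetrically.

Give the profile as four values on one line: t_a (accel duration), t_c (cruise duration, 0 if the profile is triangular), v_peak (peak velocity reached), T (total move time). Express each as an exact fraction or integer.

vₘ²/aₘ = 30²/5 = 180
525/2 ≥ 180 ⇒ cruise phase
t_a = 30/5 = 6; v_peak = 30
d_cruise = 525/2 − 180 = 165/2; t_c = (165/2)/30 = 11/4
T = 2·6 + 11/4 = 59/4

t_a=6 t_c=11/4 v_peak=30 T=59/4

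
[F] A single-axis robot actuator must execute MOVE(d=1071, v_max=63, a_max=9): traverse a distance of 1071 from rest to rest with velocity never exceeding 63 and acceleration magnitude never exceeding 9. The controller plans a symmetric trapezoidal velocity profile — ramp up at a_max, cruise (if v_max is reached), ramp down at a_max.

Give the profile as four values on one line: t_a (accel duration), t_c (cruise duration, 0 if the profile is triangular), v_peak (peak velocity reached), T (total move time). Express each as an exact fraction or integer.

t_a=7 t_c=10 v_peak=63 T=24

vₘ²/aₘ = 63²/9 = 441
1071 ≥ 441 so v_max reached
t_a = 63/9 = 7; v_peak = 63
d_cruise = 1071 − 441 = 630; t_c = 630/63 = 10
T = 2·7 + 10 = 24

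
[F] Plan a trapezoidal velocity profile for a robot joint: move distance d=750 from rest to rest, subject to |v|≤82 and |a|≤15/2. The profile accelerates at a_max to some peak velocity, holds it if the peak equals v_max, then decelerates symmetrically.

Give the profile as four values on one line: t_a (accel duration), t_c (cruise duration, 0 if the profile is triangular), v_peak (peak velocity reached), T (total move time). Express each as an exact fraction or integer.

vₘ²/aₘ = 82²/(15/2) = 13448/15
750 < 13448/15 → triangular
v_peak = √(750·15/2) = √5625 = 75
t_a = 75/(15/2) = 10; t_c = 0
T = 2·10 = 20

t_a=10 t_c=0 v_peak=75 T=20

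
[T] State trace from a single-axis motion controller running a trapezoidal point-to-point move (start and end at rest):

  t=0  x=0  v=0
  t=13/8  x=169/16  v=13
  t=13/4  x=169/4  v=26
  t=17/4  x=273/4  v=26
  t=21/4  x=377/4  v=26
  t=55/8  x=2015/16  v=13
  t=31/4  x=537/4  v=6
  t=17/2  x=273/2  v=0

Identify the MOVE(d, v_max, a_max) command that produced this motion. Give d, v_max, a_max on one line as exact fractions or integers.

final state: t=17/2, x=273/2, v=0 → d = 273/2
a_max = (13−0)/(13/8−0) = 8
max v = 26 over t∈[13/4,21/4] → v_max = 26
check: 26·(13/4+2) = 273/2 ✓

d=273/2 v_max=26 a_max=8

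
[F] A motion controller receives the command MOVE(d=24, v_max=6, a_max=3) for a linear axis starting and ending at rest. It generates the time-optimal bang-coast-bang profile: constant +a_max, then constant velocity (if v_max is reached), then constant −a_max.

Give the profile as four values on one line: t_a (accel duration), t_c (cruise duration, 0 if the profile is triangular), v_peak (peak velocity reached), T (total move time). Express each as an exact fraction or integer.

v_max²/a_max = 6²/3 = 12
24 ≥ 12 ⇒ cruise phase
t_a = 6/3 = 2; v_peak = 6
d_cruise = 24 − 12 = 12; t_c = 12/6 = 2
T = 2·2 + 2 = 6

t_a=2 t_c=2 v_peak=6 T=6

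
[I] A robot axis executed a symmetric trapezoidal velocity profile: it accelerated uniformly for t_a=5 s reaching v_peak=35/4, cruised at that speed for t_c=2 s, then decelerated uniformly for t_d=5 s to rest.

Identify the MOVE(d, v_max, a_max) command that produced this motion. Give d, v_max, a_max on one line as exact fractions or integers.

a_max = (35/4)/5 = 7/4
d_a = ½·35/4·5 = 175/8; d_c = 35/4·2 = 35/2
d = 2·175/8 + 35/2 = 245/4
t_c = 2 > 0 → v_max = v_peak = 35/4

d=245/4 v_max=35/4 a_max=7/4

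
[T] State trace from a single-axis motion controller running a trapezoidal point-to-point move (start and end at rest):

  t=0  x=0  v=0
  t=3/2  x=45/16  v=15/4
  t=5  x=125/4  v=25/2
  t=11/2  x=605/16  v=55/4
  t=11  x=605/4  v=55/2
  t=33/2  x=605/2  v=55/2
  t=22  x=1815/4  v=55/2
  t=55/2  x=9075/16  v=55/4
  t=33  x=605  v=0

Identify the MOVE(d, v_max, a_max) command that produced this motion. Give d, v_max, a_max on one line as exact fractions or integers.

final state: t=33, x=605, v=0 → d = 605
a_max = (15/4−0)/(3/2−0) = 5/2
max v = 55/2 over t∈[11,22] → v_max = 55/2
check: 55/2·(11+11) = 605 ✓

d=605 v_max=55/2 a_max=5/2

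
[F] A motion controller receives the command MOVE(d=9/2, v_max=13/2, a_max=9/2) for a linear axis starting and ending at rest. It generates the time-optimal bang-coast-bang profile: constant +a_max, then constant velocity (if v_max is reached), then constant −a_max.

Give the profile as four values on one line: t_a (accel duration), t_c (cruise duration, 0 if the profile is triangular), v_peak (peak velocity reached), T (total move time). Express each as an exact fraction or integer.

t_a=1 t_c=0 v_peak=9/2 T=2

vₘ²/aₘ = (13/2)²/(9/2) = 169/18
9/2 < 169/18 ⇒ no cruise
v_peak = √(9/2·9/2) = √(81/4) = 9/2
t_a = (9/2)/(9/2) = 1; t_c = 0
T = 2·1 = 2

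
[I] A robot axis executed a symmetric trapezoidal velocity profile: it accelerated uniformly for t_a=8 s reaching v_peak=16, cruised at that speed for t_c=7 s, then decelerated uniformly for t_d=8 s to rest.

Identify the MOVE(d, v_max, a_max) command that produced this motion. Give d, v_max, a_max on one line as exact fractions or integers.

a_max = 16/8 = 2
d_a = ½·16·8 = 64; d_c = 16·7 = 112
d = 2·64 + 112 = 240
t_c = 7 > 0 ⇒ limit active, v_max = 16

d=240 v_max=16 a_max=2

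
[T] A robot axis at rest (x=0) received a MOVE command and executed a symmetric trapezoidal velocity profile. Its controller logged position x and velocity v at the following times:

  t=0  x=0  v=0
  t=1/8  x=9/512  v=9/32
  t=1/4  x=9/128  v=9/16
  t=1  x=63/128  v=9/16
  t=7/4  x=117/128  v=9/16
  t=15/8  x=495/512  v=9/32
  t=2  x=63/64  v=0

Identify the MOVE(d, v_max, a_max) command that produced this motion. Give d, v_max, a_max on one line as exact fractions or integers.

d=63/64 v_max=9/16 a_max=9/4

final state: t=2, x=63/64, v=0 → d = 63/64
a_max = (9/32−0)/(1/8−0) = 9/4
max v = 9/16 over t∈[1/4,7/4] → v_max = 9/16
check: 9/16·(1/4+3/2) = 63/64 ✓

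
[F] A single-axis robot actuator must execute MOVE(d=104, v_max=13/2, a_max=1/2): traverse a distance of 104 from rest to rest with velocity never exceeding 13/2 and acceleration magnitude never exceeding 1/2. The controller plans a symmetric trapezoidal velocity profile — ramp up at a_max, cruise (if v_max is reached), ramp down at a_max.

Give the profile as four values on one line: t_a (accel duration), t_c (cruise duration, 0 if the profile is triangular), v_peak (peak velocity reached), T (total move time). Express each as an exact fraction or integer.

t_a=13 t_c=3 v_peak=13/2 T=29

vₘ²/aₘ = (13/2)²/(1/2) = 169/2
104 ≥ 169/2 → trapezoidal
t_a = (13/2)/(1/2) = 13; v_peak = 13/2
d_cruise = 104 − 169/2 = 39/2; t_c = (39/2)/(13/2) = 3
T = 2·13 + 3 = 29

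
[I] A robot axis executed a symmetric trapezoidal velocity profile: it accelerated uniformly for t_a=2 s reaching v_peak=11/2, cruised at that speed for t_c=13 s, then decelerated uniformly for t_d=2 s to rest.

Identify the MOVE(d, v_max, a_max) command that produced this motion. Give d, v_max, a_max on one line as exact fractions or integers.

a_max = (11/2)/2 = 11/4
d_a = ½·11/2·2 = 11/2; d_c = 11/2·13 = 143/2
d = 2·11/2 + 143/2 = 165/2
t_c = 13 > 0 → v_max = v_peak = 11/2

d=165/2 v_max=11/2 a_max=11/4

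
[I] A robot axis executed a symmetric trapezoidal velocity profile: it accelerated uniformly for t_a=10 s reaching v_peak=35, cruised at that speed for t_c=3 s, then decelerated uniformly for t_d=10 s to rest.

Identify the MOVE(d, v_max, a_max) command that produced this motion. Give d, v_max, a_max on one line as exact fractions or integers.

d=455 v_max=35 a_max=7/2

a_max = 35/10 = 7/2
d_a = ½·35·10 = 175; d_c = 35·3 = 105
d = 2·175 + 105 = 455
t_c = 3 > 0 so v_max = 35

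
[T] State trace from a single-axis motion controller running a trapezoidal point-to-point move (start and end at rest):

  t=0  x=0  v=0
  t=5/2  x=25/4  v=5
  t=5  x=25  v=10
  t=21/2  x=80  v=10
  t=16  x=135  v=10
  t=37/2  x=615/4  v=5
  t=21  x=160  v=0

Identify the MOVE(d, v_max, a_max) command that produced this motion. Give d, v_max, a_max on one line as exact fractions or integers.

final state: t=21, x=160, v=0 → d = 160
a_max = (5−0)/(5/2−0) = 2
max v = 10 over t∈[5,16] → v_max = 10
check: 10·(5+11) = 160 ✓

d=160 v_max=10 a_max=2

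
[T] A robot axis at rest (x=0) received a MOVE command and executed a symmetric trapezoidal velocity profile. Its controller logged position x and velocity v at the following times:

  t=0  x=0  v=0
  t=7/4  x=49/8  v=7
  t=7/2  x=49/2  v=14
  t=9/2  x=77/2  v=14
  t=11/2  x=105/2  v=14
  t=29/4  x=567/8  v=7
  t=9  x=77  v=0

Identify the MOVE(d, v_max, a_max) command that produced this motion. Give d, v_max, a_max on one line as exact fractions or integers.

d=77 v_max=14 a_max=4

final state: t=9, x=77, v=0 → d = 77
a_max = (7−0)/(7/4−0) = 4
max v = 14 over t∈[7/2,11/2] → v_max = 14
check: 14·(7/2+2) = 77 ✓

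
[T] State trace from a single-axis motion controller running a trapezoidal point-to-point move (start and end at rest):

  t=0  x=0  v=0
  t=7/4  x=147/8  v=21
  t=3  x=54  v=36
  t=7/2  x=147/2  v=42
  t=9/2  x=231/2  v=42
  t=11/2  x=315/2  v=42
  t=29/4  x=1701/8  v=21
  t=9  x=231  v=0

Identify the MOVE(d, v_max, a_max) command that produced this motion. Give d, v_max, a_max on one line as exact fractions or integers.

d=231 v_max=42 a_max=12

final state: t=9, x=231, v=0 → d = 231
a_max = (21−0)/(7/4−0) = 12
max v = 42 over t∈[7/2,11/2] → v_max = 42
check: 42·(7/2+2) = 231 ✓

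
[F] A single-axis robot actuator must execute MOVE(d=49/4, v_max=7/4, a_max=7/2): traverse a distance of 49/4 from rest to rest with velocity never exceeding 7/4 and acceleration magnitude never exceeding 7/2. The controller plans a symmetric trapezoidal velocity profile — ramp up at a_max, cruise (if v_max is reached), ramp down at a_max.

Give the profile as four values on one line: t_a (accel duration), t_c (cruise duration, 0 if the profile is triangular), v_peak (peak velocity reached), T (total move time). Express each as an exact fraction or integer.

t_a=1/2 t_c=13/2 v_peak=7/4 T=15/2

vₘ²/aₘ = (7/4)²/(7/2) = 7/8
49/4 ≥ 7/8 → trapezoidal
t_a = (7/4)/(7/2) = 1/2; v_peak = 7/4
d_cruise = 49/4 − 7/8 = 91/8; t_c = (91/8)/(7/4) = 13/2
T = 2·1/2 + 13/2 = 15/2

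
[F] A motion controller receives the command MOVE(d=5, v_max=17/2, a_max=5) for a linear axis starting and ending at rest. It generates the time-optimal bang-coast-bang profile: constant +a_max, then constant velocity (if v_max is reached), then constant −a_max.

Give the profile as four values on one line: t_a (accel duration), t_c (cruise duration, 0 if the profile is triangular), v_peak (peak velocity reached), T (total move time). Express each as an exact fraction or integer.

t_a=1 t_c=0 v_peak=5 T=2

(v_max)²/a_max = (17/2)²/5 = 289/20
5 < 289/20 ⇒ no cruise
v_peak = √(5·5) = √25 = 5
t_a = 5/5 = 1; t_c = 0
T = 2·1 = 2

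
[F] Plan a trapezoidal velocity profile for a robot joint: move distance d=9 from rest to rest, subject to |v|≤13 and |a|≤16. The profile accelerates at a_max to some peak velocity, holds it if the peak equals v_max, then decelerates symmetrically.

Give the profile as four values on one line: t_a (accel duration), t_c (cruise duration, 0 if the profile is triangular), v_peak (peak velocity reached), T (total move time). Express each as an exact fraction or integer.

t_a=3/4 t_c=0 v_peak=12 T=3/2

vₘ²/aₘ = 13²/16 = 169/16
9 < 169/16 ⇒ no cruise
v_peak = √(9·16) = √144 = 12
t_a = 12/16 = 3/4; t_c = 0
T = 2·3/4 = 3/2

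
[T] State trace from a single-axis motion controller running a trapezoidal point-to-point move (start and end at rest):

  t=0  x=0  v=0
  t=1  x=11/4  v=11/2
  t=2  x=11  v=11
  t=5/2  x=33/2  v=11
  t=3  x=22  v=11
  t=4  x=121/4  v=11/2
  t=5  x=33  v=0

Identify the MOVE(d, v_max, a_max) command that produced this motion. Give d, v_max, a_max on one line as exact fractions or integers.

final state: t=5, x=33, v=0 → d = 33
a_max = (11/2−0)/(1−0) = 11/2
max v = 11 over t∈[2,3] → v_max = 11
check: 11·(2+1) = 33 ✓

d=33 v_max=11 a_max=11/2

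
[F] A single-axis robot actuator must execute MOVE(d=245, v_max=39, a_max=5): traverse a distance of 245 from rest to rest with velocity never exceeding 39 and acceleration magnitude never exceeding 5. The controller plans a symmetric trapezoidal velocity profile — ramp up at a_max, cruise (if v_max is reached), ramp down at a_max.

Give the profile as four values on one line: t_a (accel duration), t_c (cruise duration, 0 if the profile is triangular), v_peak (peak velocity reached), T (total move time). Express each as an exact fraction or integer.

t_a=7 t_c=0 v_peak=35 T=14

vₘ²/aₘ = 39²/5 = 1521/5
245 < 1521/5 ⇒ no cruise
v_peak = √(245·5) = √1225 = 35
t_a = 35/5 = 7; t_c = 0
T = 2·7 = 14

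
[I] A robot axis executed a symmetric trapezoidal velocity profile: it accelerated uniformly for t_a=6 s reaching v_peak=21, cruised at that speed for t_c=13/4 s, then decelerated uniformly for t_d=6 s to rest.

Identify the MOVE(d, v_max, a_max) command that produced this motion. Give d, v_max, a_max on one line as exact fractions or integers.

a_max = 21/6 = 7/2
d_a = ½·21·6 = 63; d_c = 21·13/4 = 273/4
d = 2·63 + 273/4 = 777/4
t_c = 13/4 > 0 ⇒ limit active, v_max = 21

d=777/4 v_max=21 a_max=7/2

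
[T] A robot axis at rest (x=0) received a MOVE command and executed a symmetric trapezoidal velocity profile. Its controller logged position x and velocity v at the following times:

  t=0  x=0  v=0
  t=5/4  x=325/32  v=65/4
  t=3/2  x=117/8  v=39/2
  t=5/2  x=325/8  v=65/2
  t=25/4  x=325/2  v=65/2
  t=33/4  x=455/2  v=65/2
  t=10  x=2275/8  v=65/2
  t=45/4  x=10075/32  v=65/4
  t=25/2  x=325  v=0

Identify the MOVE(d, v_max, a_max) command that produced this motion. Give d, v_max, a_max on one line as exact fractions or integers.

d=325 v_max=65/2 a_max=13

final state: t=25/2, x=325, v=0 → d = 325
a_max = (65/4−0)/(5/4−0) = 13
max v = 65/2 over t∈[5/2,10] → v_max = 65/2
check: 65/2·(5/2+15/2) = 325 ✓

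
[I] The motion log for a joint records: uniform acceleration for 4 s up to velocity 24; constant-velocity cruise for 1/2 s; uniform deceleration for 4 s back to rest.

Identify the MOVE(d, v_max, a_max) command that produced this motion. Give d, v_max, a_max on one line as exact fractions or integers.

d=108 v_max=24 a_max=6

a_max = 24/4 = 6
d_a = ½·24·4 = 48; d_c = 24·1/2 = 12
d = 2·48 + 12 = 108
t_c = 1/2 > 0 ⇒ limit active, v_max = 24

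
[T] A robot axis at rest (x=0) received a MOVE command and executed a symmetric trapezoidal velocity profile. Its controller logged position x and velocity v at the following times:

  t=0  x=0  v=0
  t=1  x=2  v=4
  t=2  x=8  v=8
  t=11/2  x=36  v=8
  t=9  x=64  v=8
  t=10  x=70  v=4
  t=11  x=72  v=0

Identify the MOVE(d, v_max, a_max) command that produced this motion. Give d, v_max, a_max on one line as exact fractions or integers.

final state: t=11, x=72, v=0 → d = 72
a_max = (4−0)/(1−0) = 4
max v = 8 over t∈[2,9] → v_max = 8
check: 8·(2+7) = 72 ✓

d=72 v_max=8 a_max=4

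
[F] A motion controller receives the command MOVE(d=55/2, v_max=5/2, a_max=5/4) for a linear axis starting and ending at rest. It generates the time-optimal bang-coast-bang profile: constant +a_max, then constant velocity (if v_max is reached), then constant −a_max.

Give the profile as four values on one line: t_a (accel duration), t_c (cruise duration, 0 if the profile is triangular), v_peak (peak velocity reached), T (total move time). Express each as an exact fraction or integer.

t_a=2 t_c=9 v_peak=5/2 T=13

v_max²/a_max = (5/2)²/(5/4) = 5
55/2 ≥ 5 → trapezoidal
t_a = (5/2)/(5/4) = 2; v_peak = 5/2
d_cruise = 55/2 − 5 = 45/2; t_c = (45/2)/(5/2) = 9
T = 2·2 + 9 = 13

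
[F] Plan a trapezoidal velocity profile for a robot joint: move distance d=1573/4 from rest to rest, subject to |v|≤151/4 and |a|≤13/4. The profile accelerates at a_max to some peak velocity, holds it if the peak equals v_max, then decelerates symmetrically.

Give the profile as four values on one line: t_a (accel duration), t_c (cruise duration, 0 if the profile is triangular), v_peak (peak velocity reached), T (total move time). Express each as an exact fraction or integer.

(v_max)²/a_max = (151/4)²/(13/4) = 22801/52
1573/4 < 22801/52 ⇒ no cruise
v_peak = √(1573/4·13/4) = √(20449/16) = 143/4
t_a = (143/4)/(13/4) = 11; t_c = 0
T = 2·11 = 22

t_a=11 t_c=0 v_peak=143/4 T=22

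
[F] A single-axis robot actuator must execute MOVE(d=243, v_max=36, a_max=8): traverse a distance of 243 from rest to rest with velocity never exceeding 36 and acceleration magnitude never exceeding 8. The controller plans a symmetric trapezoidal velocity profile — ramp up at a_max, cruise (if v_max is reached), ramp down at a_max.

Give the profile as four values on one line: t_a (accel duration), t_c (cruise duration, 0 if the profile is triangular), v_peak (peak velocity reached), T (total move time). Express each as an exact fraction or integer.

t_a=9/2 t_c=9/4 v_peak=36 T=45/4

v_max²/a_max = 36²/8 = 162
243 ≥ 162 → trapezoidal
t_a = 36/8 = 9/2; v_peak = 36
d_cruise = 243 − 162 = 81; t_c = 81/36 = 9/4
T = 2·9/2 + 9/4 = 45/4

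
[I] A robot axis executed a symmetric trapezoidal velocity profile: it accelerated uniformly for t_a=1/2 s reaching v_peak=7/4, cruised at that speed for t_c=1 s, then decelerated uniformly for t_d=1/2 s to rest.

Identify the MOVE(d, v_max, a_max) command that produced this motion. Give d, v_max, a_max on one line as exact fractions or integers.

d=21/8 v_max=7/4 a_max=7/2

a_max = (7/4)/(1/2) = 7/2
d_a = ½·7/4·1/2 = 7/16; d_c = 7/4·1 = 7/4
d = 2·7/16 + 7/4 = 21/8
t_c = 1 > 0 → v_max = v_peak = 7/4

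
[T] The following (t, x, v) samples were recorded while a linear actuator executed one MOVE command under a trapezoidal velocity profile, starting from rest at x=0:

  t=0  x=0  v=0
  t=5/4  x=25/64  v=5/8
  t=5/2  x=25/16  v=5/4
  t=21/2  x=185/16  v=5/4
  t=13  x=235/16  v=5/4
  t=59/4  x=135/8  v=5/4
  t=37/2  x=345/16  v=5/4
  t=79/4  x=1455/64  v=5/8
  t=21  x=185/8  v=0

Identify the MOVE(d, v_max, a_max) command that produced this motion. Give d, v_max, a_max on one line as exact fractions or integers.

final state: t=21, x=185/8, v=0 → d = 185/8
a_max = (5/8−0)/(5/4−0) = 1/2
max v = 5/4 over t∈[5/2,37/2] → v_max = 5/4
check: 5/4·(5/2+16) = 185/8 ✓

d=185/8 v_max=5/4 a_max=1/2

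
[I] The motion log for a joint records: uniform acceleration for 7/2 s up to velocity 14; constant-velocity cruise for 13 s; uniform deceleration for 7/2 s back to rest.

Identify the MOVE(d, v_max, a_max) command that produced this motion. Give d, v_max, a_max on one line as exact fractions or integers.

a_max = 14/(7/2) = 4
d_a = ½·14·7/2 = 49/2; d_c = 14·13 = 182
d = 2·49/2 + 182 = 231
t_c = 13 > 0 so v_max = 14

d=231 v_max=14 a_max=4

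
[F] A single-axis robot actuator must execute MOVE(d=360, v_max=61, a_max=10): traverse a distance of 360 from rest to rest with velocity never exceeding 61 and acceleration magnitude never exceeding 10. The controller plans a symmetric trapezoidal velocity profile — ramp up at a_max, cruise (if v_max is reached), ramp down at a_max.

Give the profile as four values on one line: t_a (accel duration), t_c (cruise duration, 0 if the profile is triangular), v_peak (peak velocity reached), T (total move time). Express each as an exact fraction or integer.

t_a=6 t_c=0 v_peak=60 T=12

v_max²/a_max = 61²/10 = 3721/10
360 < 3721/10 so t_c = 0
v_peak = √(360·10) = √3600 = 60
t_a = 60/10 = 6; t_c = 0
T = 2·6 = 12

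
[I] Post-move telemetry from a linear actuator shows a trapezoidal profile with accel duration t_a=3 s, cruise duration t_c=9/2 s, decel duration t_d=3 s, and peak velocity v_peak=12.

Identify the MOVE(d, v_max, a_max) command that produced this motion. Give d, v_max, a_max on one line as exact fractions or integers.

d=90 v_max=12 a_max=4

a_max = 12/3 = 4
d_a = ½·12·3 = 18; d_c = 12·9/2 = 54
d = 2·18 + 54 = 90
t_c = 9/2 > 0 ⇒ limit active, v_max = 12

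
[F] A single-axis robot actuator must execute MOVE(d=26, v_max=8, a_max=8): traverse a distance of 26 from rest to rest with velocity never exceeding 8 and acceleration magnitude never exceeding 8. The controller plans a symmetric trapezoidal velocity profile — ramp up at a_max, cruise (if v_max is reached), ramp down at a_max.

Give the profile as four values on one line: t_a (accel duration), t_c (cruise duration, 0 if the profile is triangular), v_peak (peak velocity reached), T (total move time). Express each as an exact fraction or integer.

t_a=1 t_c=9/4 v_peak=8 T=17/4

vₘ²/aₘ = 8²/8 = 8
26 ≥ 8 ⇒ cruise phase
t_a = 8/8 = 1; v_peak = 8
d_cruise = 26 − 8 = 18; t_c = 18/8 = 9/4
T = 2·1 + 9/4 = 17/4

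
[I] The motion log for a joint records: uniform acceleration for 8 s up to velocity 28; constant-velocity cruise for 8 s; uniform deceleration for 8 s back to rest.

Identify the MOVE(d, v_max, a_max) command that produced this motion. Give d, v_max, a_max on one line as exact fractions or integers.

d=448 v_max=28 a_max=7/2

a_max = 28/8 = 7/2
d_a = ½·28·8 = 112; d_c = 28·8 = 224
d = 2·112 + 224 = 448
t_c = 8 > 0 ⇒ limit active, v_max = 28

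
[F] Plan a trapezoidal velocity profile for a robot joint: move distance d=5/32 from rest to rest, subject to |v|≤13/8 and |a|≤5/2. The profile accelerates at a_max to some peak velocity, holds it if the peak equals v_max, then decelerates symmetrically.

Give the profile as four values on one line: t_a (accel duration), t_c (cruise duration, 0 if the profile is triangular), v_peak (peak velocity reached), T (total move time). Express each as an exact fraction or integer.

t_a=1/4 t_c=0 v_peak=5/8 T=1/2

(v_max)²/a_max = (13/8)²/(5/2) = 169/160
5/32 < 169/160 so t_c = 0
v_peak = √(5/32·5/2) = √(25/64) = 5/8
t_a = (5/8)/(5/2) = 1/4; t_c = 0
T = 2·1/4 = 1/2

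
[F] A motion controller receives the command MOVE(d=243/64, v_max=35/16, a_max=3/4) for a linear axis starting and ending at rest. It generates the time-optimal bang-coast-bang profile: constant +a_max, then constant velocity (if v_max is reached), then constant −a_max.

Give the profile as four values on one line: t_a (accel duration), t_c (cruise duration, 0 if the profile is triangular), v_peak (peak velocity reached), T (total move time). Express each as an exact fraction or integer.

vₘ²/aₘ = (35/16)²/(3/4) = 1225/192
243/64 < 1225/192 → triangular
v_peak = √(243/64·3/4) = √(729/256) = 27/16
t_a = (27/16)/(3/4) = 9/4; t_c = 0
T = 2·9/4 = 9/2

t_a=9/4 t_c=0 v_peak=27/16 T=9/2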